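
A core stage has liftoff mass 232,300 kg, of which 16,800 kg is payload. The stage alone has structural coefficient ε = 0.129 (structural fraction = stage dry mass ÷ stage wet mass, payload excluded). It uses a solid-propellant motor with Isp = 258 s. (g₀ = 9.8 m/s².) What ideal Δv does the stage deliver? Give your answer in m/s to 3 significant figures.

Δv ≈ 4170 m/s

Stage wet mass = m₀ − payload = 232,300 − 16,800 = 215,500 kg.
Stage dry mass = ε × stage wet mass = 0.129 × 215,500 = 27,799.5 kg.
Burnout mass m_f = stage dry + payload = 27,799.5 + 16,800 = 44,599.5 kg.
v_e = Isp · g₀ = 258 × 9.8 = 2528.4 m/s.
By the Tsiolkovsky rocket equation, Δv = v_e · ln(232,300/44,599.5) = 2528.4 × ln(5.209) = 2528.4 × 1.6503 ≈ 4173 m/s.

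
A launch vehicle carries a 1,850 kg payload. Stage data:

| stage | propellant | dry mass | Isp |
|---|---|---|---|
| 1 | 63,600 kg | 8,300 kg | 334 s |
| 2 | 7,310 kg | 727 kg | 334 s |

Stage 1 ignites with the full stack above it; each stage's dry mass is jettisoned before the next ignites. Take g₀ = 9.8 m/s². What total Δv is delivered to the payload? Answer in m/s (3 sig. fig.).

Ignition mass of stage 1 = 63,600+8,300 + 7,310+727 + 1,850 = 81,787 kg.
Stage 1: m₀ = 81,787 kg, m_f = 81,787 − 63,600 = 18,187 kg; Δv = 334×9.8×ln(4.497) = 3273.2×1.5034 ≈ 4921 m/s.
Stage 2: m₀ = 9,887 kg, m_f = 9,887 − 7,310 = 2,577 kg; Δv = 334×9.8×ln(3.837) = 3273.2×1.3446 ≈ 4401 m/s.
Total Δv = 4921 + 4401 = 9322 m/s.

Δv ≈ 9320 m/s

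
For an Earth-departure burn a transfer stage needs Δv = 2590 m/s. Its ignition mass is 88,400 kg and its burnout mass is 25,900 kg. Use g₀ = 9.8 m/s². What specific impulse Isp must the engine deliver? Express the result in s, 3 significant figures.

ln(m₀/m_f) = ln(88400/25900) = ln(3.413) = 1.2276.
Rocket equation: v_e = Δv / ln(m₀/m_f) = 2590 / 1.2276 = 2109.8 m/s.
Isp = v_e / g₀ = 2109.8 / 9.8 = 215.3 s.

Isp ≈ 215 s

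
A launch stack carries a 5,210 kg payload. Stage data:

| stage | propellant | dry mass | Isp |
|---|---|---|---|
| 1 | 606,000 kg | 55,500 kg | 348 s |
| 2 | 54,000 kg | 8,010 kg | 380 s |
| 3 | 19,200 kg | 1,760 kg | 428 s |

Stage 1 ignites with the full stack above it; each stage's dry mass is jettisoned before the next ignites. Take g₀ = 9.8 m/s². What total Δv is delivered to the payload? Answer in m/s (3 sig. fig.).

Ignition mass of stage 1 = 606,000+55,500 + 54,000+8,010 + 19,200+1,760 + 5,210 = 749,680 kg.
Stage 1: m₀ = 749,680 kg, m_f = 749,680 − 606,000 = 143,680 kg; Δv = 348×9.8×ln(5.218) = 3410.4×1.6521 ≈ 5634 m/s.
Stage 2: m₀ = 88,180 kg, m_f = 88,180 − 54,000 = 34,180 kg; Δv = 380×9.8×ln(2.58) = 3724.0×0.9477 ≈ 3529 m/s.
Stage 3: m₀ = 26,170 kg, m_f = 26,170 − 19,200 = 6,970 kg; Δv = 428×9.8×ln(3.755) = 4194.4×1.3230 ≈ 5549 m/s.
Total Δv = 5634 + 3529 + 5549 = 14712 m/s.

Δv ≈ 14700 m/s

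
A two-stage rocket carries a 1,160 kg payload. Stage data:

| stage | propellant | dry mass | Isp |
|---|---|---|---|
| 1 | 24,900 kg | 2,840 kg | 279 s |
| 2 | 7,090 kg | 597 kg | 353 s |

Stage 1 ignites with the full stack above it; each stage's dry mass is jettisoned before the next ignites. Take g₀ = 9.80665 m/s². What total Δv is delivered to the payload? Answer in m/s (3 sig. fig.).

Δv ≈ 8720 m/s

Ignition mass of stage 1 = 24,900+2,840 + 7,090+597 + 1,160 = 36,587 kg.
Stage 1: m₀ = 36,587 kg, m_f = 36,587 − 24,900 = 11,687 kg; Δv = 279×9.80665×ln(3.131) = 2736.1×1.1412 ≈ 3122 m/s.
Stage 2: m₀ = 8,847 kg, m_f = 8,847 − 7,090 = 1,757 kg; Δv = 353×9.80665×ln(5.035) = 3461.7×1.6165 ≈ 5596 m/s.
Total Δv = 3122 + 5596 = 8718 m/s.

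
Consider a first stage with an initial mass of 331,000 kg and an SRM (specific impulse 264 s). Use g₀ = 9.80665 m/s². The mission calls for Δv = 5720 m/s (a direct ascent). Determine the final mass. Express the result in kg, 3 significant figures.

final mass ≈ 36300 kg

v_e = Isp · g₀ = 264 × 9.80665 = 2589.0 m/s.
m₀/m_f = exp(Δv / v_e) = exp(5720 / 2589.0) = exp(2.2094) = 9.1101.
m_f = m₀ / 9.1101 = 331,000 / 9.1101 = 36,333.3 kg.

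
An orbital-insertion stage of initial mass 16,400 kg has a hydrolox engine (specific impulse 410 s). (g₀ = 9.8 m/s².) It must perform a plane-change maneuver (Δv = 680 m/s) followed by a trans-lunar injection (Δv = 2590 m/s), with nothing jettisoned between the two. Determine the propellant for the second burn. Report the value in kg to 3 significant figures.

propellant for the second burn ≈ 6580 kg

v_e = Isp · g₀ = 410 × 9.8 = 4018.0 m/s.
After the first burn: m = 16400 × exp(−680/4018.0) = 16400 × 0.84431 = 13,846.7 kg.
After the second burn: m = 13,846.7 × exp(−2590/4018.0) = 13,846.7 × 0.52487 = 7,267.72 kg.
Second-burn propellant = 13,846.7 − 7,267.72 = 6,578.98 kg.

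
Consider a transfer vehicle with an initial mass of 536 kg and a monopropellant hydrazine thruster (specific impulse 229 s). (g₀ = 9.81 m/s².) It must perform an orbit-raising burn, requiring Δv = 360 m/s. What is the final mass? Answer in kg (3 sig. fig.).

v_e = Isp · g₀ = 229 × 9.81 = 2246.5 m/s.
m₀/m_f = exp(Δv / v_e) = exp(360 / 2246.5) = exp(0.1602) = 1.1738.
m_f = m₀ / 1.1738 = 536 / 1.1738 = 456.637 kg.

final mass ≈ 457 kg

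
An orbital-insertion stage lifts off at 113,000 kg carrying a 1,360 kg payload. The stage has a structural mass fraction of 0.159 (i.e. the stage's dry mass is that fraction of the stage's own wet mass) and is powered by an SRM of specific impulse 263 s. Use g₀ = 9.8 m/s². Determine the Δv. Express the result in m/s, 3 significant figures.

Stage wet mass = m₀ − payload = 113,000 − 1,360 = 111,640 kg.
Stage dry mass = ε × stage wet mass = 0.159 × 111,640 = 17,750.8 kg.
Burnout mass m_f = stage dry + payload = 17,750.8 + 1,360 = 19,110.8 kg.
v_e = Isp · g₀ = 263 × 9.8 = 2577.4 m/s.
By the Tsiolkovsky rocket equation, Δv = v_e · ln(113,000/19,110.8) = 2577.4 × ln(5.913) = 2577.4 × 1.7771 ≈ 4580 m/s.

Δv ≈ 4580 m/s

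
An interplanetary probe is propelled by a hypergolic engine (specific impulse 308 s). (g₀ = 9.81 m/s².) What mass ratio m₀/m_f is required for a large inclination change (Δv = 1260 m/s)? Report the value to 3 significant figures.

mass ratio ≈ 1.52

v_e = Isp · g₀ = 308 × 9.81 = 3021.5 m/s.
By the Tsiolkovsky rocket equation, m₀/m_f = exp(Δv / v_e) = exp(1260 / 3021.5) = exp(0.4170) = 1.5174.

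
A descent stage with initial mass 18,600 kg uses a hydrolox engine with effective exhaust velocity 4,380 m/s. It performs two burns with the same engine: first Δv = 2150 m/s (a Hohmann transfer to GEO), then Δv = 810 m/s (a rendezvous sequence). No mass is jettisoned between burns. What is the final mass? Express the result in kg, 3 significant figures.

After the first burn: m = 18600 × exp(−2150/4380.0) = 18600 × 0.61210 = 11,385.1 kg.
After the second burn: m = 11,385.1 × exp(−810/4380.0) = 11,385.1 × 0.83116 = 9,462.84 kg.

final mass ≈ 9460 kg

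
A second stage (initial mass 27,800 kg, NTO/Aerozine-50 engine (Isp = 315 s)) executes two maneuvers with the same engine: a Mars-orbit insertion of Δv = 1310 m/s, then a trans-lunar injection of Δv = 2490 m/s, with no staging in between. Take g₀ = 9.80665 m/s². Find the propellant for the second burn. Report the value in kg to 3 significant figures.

propellant for the second burn ≈ 10100 kg

v_e = Isp · g₀ = 315 × 9.80665 = 3089.1 m/s.
After the first burn: m = 27800 × exp(−1310/3089.1) = 27800 × 0.65438 = 18,191.8 kg.
After the second burn: m = 18,191.8 × exp(−2490/3089.1) = 18,191.8 × 0.44661 = 8,124.64 kg.
Second-burn propellant = 18,191.8 − 8,124.64 = 10,067.16 kg.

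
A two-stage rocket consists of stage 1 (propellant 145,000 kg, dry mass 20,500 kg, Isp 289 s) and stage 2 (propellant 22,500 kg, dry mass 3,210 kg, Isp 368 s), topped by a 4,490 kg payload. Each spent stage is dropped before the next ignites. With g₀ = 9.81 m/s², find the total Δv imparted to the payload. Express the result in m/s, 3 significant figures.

Δv ≈ 8760 m/s

Ignition mass of stage 1 = 145,000+20,500 + 22,500+3,210 + 4,490 = 195,700 kg.
Stage 1: m₀ = 195,700 kg, m_f = 195,700 − 145,000 = 50,700 kg; Δv = 289×9.81×ln(3.86) = 2835.1×1.3507 ≈ 3829 m/s.
Stage 2: m₀ = 30,200 kg, m_f = 30,200 − 22,500 = 7,700 kg; Δv = 368×9.81×ln(3.922) = 3610.1×1.3666 ≈ 4934 m/s.
Total Δv = 3829 + 4934 = 8763 m/s.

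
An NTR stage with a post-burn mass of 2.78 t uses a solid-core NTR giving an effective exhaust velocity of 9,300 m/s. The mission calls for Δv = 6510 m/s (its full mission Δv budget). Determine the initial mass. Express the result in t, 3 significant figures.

initial mass ≈ 5.60 t

m₀/m_f = exp(Δv / v_e) = exp(6510 / 9300.0) = exp(0.7000) = 2.0138.
m₀ = m_f × 2.0138 = 2.78 × 2.0138 = 5.59836 t.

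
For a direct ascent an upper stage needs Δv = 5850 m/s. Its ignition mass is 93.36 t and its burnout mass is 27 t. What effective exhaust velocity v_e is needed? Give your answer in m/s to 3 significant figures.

ln(m₀/m_f) = ln(93360/27000) = ln(3.458) = 1.2406.
Using Δv = v_e ln(m₀/m_f): v_e = Δv / ln(m₀/m_f) = 5850 / 1.2406 = 4715.4 m/s.

v_e ≈ 4720 m/s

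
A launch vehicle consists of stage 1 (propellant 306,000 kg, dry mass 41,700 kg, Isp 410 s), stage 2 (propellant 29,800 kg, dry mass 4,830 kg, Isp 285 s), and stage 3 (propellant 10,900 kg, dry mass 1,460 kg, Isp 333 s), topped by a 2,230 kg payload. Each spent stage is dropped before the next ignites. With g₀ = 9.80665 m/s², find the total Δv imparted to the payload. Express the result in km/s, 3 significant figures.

Δv ≈ 13.0 km/s

Ignition mass of stage 1 = 306,000+41,700 + 29,800+4,830 + 10,900+1,460 + 2,230 = 396,920 kg.
Stage 1: m₀ = 396,920 kg, m_f = 396,920 − 306,000 = 90,920 kg; Δv = 410×9.80665×ln(4.366) = 4020.7×1.4738 ≈ 5926 m/s.
Stage 2: m₀ = 49,220 kg, m_f = 49,220 − 29,800 = 19,420 kg; Δv = 285×9.80665×ln(2.535) = 2794.9×0.9300 ≈ 2599 m/s.
Stage 3: m₀ = 14,590 kg, m_f = 14,590 − 10,900 = 3,690 kg; Δv = 333×9.80665×ln(3.954) = 3265.6×1.3747 ≈ 4489 m/s.
Total Δv = 5926 + 2599 + 4489 = 13014 m/s.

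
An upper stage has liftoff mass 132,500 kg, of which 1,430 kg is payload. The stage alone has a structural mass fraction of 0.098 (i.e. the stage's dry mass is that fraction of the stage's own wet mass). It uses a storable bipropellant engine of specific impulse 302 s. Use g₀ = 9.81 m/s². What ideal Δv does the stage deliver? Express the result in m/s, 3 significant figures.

Δv ≈ 6600 m/s

Stage wet mass = m₀ − payload = 132,500 − 1,430 = 131,070 kg.
Stage dry mass = ε × stage wet mass = 0.098 × 131,070 = 12,844.9 kg.
Burnout mass m_f = stage dry + payload = 12,844.9 + 1,430 = 14,274.9 kg.
v_e = Isp · g₀ = 302 × 9.81 = 2962.6 m/s.
Δv = v_e · ln(132,500/14,274.9) = 2962.6 × ln(9.282) = 2962.6 × 2.2281 ≈ 6601 m/s.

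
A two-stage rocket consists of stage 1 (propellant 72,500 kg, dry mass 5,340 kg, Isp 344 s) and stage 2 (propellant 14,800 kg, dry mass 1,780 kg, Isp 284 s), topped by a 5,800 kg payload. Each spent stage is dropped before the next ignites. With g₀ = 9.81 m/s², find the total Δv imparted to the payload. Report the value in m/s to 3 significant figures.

Ignition mass of stage 1 = 72,500+5,340 + 14,800+1,780 + 5,800 = 100,220 kg.
Stage 1: m₀ = 100,220 kg, m_f = 100,220 − 72,500 = 27,720 kg; Δv = 344×9.81×ln(3.615) = 3374.6×1.2852 ≈ 4337 m/s.
Stage 2: m₀ = 22,380 kg, m_f = 22,380 − 14,800 = 7,580 kg; Δv = 284×9.81×ln(2.953) = 2786.0×1.0827 ≈ 3016 m/s.
Total Δv = 4337 + 3016 = 7353 m/s.

Δv ≈ 7350 m/s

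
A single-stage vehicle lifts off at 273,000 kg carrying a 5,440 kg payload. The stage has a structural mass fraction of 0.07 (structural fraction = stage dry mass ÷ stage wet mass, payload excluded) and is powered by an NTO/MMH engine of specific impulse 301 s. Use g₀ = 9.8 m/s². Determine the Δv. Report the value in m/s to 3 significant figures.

Stage wet mass = m₀ − payload = 273,000 − 5,440 = 267,560 kg.
Stage dry mass = ε × stage wet mass = 0.07 × 267,560 = 18,729.2 kg.
Burnout mass m_f = stage dry + payload = 18,729.2 + 5,440 = 24,169.2 kg.
v_e = Isp · g₀ = 301 × 9.8 = 2949.8 m/s.
By the Tsiolkovsky rocket equation, Δv = v_e · ln(273,000/24,169.2) = 2949.8 × ln(11.3) = 2949.8 × 2.4244 ≈ 7151 m/s.

Δv ≈ 7150 m/s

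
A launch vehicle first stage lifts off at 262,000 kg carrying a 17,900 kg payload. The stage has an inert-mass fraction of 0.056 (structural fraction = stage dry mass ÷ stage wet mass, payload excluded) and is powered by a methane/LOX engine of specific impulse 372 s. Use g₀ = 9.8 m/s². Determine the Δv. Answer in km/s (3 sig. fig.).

Stage wet mass = m₀ − payload = 262,000 − 17,900 = 244,100 kg.
Stage dry mass = ε × stage wet mass = 0.056 × 244,100 = 13,669.6 kg.
Burnout mass m_f = stage dry + payload = 13,669.6 + 17,900 = 31,569.6 kg.
v_e = Isp · g₀ = 372 × 9.8 = 3645.6 m/s.
Using Δv = v_e ln(m₀/m_f): Δv = v_e · ln(262,000/31,569.6) = 3645.6 × ln(8.299) = 3645.6 × 2.1161 ≈ 7715 m/s.

Δv ≈ 7.71 km/s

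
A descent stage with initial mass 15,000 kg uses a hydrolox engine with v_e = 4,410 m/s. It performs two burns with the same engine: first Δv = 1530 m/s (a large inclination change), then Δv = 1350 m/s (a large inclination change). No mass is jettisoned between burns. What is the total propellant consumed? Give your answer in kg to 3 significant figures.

After the first burn: m = 15000 × exp(−1530/4410.0) = 15000 × 0.70685 = 10,602.8 kg.
After the second burn: m = 10,602.8 × exp(−1350/4410.0) = 10,602.8 × 0.73630 = 7,806.84 kg.
Total propellant = m₀ − m_final = 15000 − 7,806.84 = 7,193.16 kg.

total propellant consumed ≈ 7190 kg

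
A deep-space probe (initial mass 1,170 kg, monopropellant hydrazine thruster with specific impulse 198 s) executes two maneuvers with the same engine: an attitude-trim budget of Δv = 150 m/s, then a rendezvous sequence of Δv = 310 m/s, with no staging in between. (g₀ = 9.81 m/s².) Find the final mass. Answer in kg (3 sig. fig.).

final mass ≈ 923 kg

v_e = Isp · g₀ = 198 × 9.81 = 1942.4 m/s.
After the first burn: m = 1170 × exp(−150/1942.4) = 1170 × 0.92568 = 1,083.05 kg.
After the second burn: m = 1,083.05 × exp(−310/1942.4) = 1,083.05 × 0.85249 = 923.289 kg.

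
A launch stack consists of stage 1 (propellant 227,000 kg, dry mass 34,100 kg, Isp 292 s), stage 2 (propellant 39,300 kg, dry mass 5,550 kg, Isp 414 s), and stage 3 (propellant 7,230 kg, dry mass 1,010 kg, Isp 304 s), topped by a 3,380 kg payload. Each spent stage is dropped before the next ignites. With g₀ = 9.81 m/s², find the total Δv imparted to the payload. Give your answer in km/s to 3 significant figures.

Δv ≈ 11.3 km/s

Ignition mass of stage 1 = 227,000+34,100 + 39,300+5,550 + 7,230+1,010 + 3,380 = 317,570 kg.
Stage 1: m₀ = 317,570 kg, m_f = 317,570 − 227,000 = 90,570 kg; Δv = 292×9.81×ln(3.506) = 2864.5×1.2546 ≈ 3594 m/s.
Stage 2: m₀ = 56,470 kg, m_f = 56,470 − 39,300 = 17,170 kg; Δv = 414×9.81×ln(3.289) = 4061.3×1.1905 ≈ 4835 m/s.
Stage 3: m₀ = 11,620 kg, m_f = 11,620 − 7,230 = 4,390 kg; Δv = 304×9.81×ln(2.647) = 2982.2×0.9734 ≈ 2903 m/s.
Total Δv = 3594 + 4835 + 2903 = 11332 m/s.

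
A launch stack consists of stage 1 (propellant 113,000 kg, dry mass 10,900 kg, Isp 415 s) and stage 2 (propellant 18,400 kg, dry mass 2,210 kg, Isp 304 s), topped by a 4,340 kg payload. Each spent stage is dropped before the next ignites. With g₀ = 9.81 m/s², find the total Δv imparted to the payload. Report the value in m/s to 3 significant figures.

Δv ≈ 9780 m/s

Ignition mass of stage 1 = 113,000+10,900 + 18,400+2,210 + 4,340 = 148,850 kg.
Stage 1: m₀ = 148,850 kg, m_f = 148,850 − 113,000 = 35,850 kg; Δv = 415×9.81×ln(4.152) = 4071.2×1.4236 ≈ 5796 m/s.
Stage 2: m₀ = 24,950 kg, m_f = 24,950 − 18,400 = 6,550 kg; Δv = 304×9.81×ln(3.809) = 2982.2×1.3374 ≈ 3988 m/s.
Total Δv = 5796 + 3988 = 9784 m/s.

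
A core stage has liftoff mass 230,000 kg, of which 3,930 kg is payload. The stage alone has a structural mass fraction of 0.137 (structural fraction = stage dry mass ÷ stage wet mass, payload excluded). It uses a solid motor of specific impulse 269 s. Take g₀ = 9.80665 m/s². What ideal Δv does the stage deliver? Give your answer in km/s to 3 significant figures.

Stage wet mass = m₀ − payload = 230,000 − 3,930 = 226,070 kg.
Stage dry mass = ε × stage wet mass = 0.137 × 226,070 = 30,971.6 kg.
Burnout mass m_f = stage dry + payload = 30,971.6 + 3,930 = 34,901.6 kg.
v_e = Isp · g₀ = 269 × 9.80665 = 2638.0 m/s.
Rocket equation: Δv = v_e · ln(230,000/34,901.6) = 2638.0 × ln(6.59) = 2638.0 × 1.8855 ≈ 4974 m/s.

Δv ≈ 4.97 km/s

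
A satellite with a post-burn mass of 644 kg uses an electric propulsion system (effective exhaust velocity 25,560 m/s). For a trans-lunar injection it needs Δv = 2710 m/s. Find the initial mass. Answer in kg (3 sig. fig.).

initial mass ≈ 716 kg

m₀/m_f = exp(Δv / v_e) = exp(2710 / 25560.0) = exp(0.1060) = 1.1118.
m₀ = m_f × 1.1118 = 644 × 1.1118 = 715.999 kg.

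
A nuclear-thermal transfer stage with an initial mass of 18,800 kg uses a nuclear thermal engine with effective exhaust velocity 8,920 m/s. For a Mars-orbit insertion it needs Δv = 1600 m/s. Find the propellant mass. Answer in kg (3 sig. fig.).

propellant mass ≈ 3090 kg

By the Tsiolkovsky rocket equation, m₀/m_f = exp(Δv / v_e) = exp(1600 / 8920.0) = exp(0.1794) = 1.1965.
m_f = 18,800 / 1.1965 = 15,712.5 kg, so propellant = m₀ − m_f = 18,800 − 15,712.5 = 3,087.5 kg.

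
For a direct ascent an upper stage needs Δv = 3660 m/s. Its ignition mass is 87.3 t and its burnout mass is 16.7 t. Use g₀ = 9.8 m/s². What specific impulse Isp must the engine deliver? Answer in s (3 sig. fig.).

ln(m₀/m_f) = ln(87300/16700) = ln(5.228) = 1.6539.
v_e = Δv / ln(m₀/m_f) = 3660 / 1.6539 = 2212.9 m/s.
Isp = v_e / g₀ = 2212.9 / 9.8 = 225.8 s.

Isp ≈ 226 s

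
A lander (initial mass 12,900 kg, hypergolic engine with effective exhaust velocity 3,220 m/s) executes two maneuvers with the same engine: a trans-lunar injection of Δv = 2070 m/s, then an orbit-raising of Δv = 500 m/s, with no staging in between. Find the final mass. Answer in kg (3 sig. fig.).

After the first burn: m = 12900 × exp(−2070/3220.0) = 12900 × 0.52579 = 6,782.69 kg.
After the second burn: m = 6,782.69 × exp(−500/3220.0) = 6,782.69 × 0.85618 = 5,807.2 kg.

final mass ≈ 5810 kg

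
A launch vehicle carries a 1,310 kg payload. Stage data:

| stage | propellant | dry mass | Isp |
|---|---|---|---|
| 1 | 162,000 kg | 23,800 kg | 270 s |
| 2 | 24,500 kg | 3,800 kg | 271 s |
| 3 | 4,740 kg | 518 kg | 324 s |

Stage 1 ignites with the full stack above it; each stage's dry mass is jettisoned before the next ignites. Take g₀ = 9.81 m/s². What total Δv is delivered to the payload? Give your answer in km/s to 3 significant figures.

Δv ≈ 10.8 km/s

Ignition mass of stage 1 = 162,000+23,800 + 24,500+3,800 + 4,740+518 + 1,310 = 220,668 kg.
Stage 1: m₀ = 220,668 kg, m_f = 220,668 − 162,000 = 58,668 kg; Δv = 270×9.81×ln(3.761) = 2648.7×1.3248 ≈ 3509 m/s.
Stage 2: m₀ = 34,868 kg, m_f = 34,868 − 24,500 = 10,368 kg; Δv = 271×9.81×ln(3.363) = 2658.5×1.2128 ≈ 3224 m/s.
Stage 3: m₀ = 6,568 kg, m_f = 6,568 − 4,740 = 1,828 kg; Δv = 324×9.81×ln(3.593) = 3178.4×1.2790 ≈ 4065 m/s.
Total Δv = 3509 + 3224 + 4065 = 10798 m/s.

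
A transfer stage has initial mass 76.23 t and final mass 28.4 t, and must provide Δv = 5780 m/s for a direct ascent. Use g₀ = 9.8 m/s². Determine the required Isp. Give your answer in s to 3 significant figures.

ln(m₀/m_f) = ln(76230/28400) = ln(2.684) = 0.9874.
By the Tsiolkovsky rocket equation, v_e = Δv / ln(m₀/m_f) = 5780 / 0.9874 = 5854.0 m/s.
Isp = v_e / g₀ = 5854.0 / 9.8 = 597.3 s.

Isp ≈ 597 s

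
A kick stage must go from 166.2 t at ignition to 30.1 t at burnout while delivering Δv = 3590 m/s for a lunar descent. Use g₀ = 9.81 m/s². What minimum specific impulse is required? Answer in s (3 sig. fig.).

Isp ≈ 214 s

ln(m₀/m_f) = ln(166200/30100) = ln(5.522) = 1.7087.
v_e = Δv / ln(m₀/m_f) = 3590 / 1.7087 = 2101.1 m/s.
Isp = v_e / g₀ = 2101.1 / 9.81 = 214.2 s.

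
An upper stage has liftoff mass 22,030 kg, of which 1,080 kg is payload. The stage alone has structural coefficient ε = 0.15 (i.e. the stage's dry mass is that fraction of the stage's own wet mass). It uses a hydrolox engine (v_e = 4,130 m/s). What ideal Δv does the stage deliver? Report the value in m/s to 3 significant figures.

Δv ≈ 6820 m/s

Stage wet mass = m₀ − payload = 22,030 − 1,080 = 20,950 kg.
Stage dry mass = ε × stage wet mass = 0.15 × 20,950 = 3,142.5 kg.
Burnout mass m_f = stage dry + payload = 3,142.5 + 1,080 = 4,222.5 kg.
Δv = v_e · ln(22,030/4,222.5) = 4130.0 × ln(5.217) = 4130.0 × 1.6520 ≈ 6823 m/s.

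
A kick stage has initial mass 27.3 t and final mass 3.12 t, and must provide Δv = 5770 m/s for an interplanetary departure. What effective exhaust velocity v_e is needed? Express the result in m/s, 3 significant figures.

v_e ≈ 2660 m/s

ln(m₀/m_f) = ln(27300/3120) = ln(8.75) = 2.1691.
v_e = Δv / ln(m₀/m_f) = 5770 / 2.1691 = 2660.1 m/s.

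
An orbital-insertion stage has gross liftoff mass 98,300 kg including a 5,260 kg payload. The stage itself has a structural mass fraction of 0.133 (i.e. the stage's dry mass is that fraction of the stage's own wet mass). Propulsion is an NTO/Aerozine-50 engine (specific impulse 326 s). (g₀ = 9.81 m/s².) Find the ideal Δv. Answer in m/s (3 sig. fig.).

Δv ≈ 5490 m/s

Stage wet mass = m₀ − payload = 98,300 − 5,260 = 93,040 kg.
Stage dry mass = ε × stage wet mass = 0.133 × 93,040 = 12,374.3 kg.
Burnout mass m_f = stage dry + payload = 12,374.3 + 5,260 = 17,634.3 kg.
v_e = Isp · g₀ = 326 × 9.81 = 3198.1 m/s.
Using Δv = v_e ln(m₀/m_f): Δv = v_e · ln(98,300/17,634.3) = 3198.1 × ln(5.574) = 3198.1 × 1.7182 ≈ 5495 m/s.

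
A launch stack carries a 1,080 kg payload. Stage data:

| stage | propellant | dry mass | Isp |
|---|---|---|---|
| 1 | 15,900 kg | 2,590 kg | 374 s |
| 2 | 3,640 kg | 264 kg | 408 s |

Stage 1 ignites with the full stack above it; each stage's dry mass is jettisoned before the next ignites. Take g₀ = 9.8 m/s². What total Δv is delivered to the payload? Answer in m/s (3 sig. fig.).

Ignition mass of stage 1 = 15,900+2,590 + 3,640+264 + 1,080 = 23,474 kg.
Stage 1: m₀ = 23,474 kg, m_f = 23,474 − 15,900 = 7,574 kg; Δv = 374×9.8×ln(3.099) = 3665.2×1.1312 ≈ 4146 m/s.
Stage 2: m₀ = 4,984 kg, m_f = 4,984 − 3,640 = 1,344 kg; Δv = 408×9.8×ln(3.708) = 3998.4×1.3106 ≈ 5240 m/s.
Total Δv = 4146 + 5240 = 9386 m/s.

Δv ≈ 9390 m/s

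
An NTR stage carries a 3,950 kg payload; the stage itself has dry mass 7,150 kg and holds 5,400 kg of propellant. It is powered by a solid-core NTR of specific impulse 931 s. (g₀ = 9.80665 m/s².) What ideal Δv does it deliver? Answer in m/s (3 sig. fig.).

v_e = Isp · g₀ = 931 × 9.80665 = 9130.0 m/s.
m₀ = payload + dry + propellant = 3,950 + 7,150 + 5,400 = 16,500 kg.
m_f = payload + dry = 3,950 + 7,150 = 11,100 kg.
Δv = v_e · ln(m₀/m_f) = 9130.0 × ln(1.486) = 9130.0 × 0.3964 ≈ 3619.3 m/s.

Δv ≈ 3620 m/s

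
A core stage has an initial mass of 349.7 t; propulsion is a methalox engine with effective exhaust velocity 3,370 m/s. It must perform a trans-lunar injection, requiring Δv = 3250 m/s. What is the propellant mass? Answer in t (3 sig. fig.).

From the ideal rocket equation, m₀/m_f = exp(Δv / v_e) = exp(3250 / 3370.0) = exp(0.9644) = 2.6232.
m_f = 349.7 / 2.6232 = 133.31 t, so propellant = m₀ − m_f = 349.7 − 133.31 = 216.39 t.

propellant mass ≈ 216 t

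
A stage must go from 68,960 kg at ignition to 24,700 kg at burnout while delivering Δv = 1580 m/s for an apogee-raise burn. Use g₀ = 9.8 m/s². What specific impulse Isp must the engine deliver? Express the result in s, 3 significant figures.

Isp ≈ 157 s

ln(m₀/m_f) = ln(68960/24700) = ln(2.792) = 1.0267.
By the Tsiolkovsky rocket equation, v_e = Δv / ln(m₀/m_f) = 1580 / 1.0267 = 1538.9 m/s.
Isp = v_e / g₀ = 1538.9 / 9.8 = 157.0 s.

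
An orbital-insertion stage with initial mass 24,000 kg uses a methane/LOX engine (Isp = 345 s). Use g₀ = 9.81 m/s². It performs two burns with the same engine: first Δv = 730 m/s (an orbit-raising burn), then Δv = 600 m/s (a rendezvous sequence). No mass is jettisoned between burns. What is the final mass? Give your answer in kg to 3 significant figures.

v_e = Isp · g₀ = 345 × 9.81 = 3384.5 m/s.
After the first burn: m = 24000 × exp(−730/3384.5) = 24000 × 0.80598 = 19,343.5 kg.
After the second burn: m = 19,343.5 × exp(−600/3384.5) = 19,343.5 × 0.83754 = 16,201 kg.

final mass ≈ 16200 kg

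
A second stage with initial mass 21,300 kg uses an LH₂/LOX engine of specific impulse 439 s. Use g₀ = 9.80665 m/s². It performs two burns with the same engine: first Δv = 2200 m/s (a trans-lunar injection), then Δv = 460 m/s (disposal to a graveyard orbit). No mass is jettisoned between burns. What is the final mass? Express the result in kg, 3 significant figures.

final mass ≈ 11500 kg

v_e = Isp · g₀ = 439 × 9.80665 = 4305.1 m/s.
After the first burn: m = 21300 × exp(−2200/4305.1) = 21300 × 0.59988 = 12,777.4 kg.
After the second burn: m = 12,777.4 × exp(−460/4305.1) = 12,777.4 × 0.89866 = 11,482.5 kg.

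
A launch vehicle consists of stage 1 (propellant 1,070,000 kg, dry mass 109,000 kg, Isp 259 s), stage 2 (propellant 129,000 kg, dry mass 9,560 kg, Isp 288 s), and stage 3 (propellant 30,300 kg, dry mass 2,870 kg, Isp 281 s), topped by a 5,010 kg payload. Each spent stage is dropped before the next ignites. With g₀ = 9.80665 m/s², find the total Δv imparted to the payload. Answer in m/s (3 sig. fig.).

Δv ≈ 12000 m/s

Ignition mass of stage 1 = 1,070,000+109,000 + 129,000+9,560 + 30,300+2,870 + 5,010 = 1,355,740 kg.
Stage 1: m₀ = 1,355,740 kg, m_f = 1,355,740 − 1,070,000 = 285,740 kg; Δv = 259×9.80665×ln(4.745) = 2539.9×1.5570 ≈ 3955 m/s.
Stage 2: m₀ = 176,740 kg, m_f = 176,740 − 129,000 = 47,740 kg; Δv = 288×9.80665×ln(3.702) = 2824.3×1.3089 ≈ 3697 m/s.
Stage 3: m₀ = 38,180 kg, m_f = 38,180 − 30,300 = 7,880 kg; Δv = 281×9.80665×ln(4.845) = 2755.7×1.5780 ≈ 4348 m/s.
Total Δv = 3955 + 3697 + 4348 = 12000 m/s.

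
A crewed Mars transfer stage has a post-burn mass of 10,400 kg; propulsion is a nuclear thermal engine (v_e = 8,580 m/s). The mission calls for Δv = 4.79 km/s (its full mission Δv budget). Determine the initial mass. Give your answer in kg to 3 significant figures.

Using Δv = v_e ln(m₀/m_f): m₀/m_f = exp(Δv / v_e) = exp(4790 / 8580.0) = exp(0.5583) = 1.7477.
m₀ = m_f × 1.7477 = 10,400 × 1.7477 = 18,176.1 kg.

initial mass ≈ 18200 kg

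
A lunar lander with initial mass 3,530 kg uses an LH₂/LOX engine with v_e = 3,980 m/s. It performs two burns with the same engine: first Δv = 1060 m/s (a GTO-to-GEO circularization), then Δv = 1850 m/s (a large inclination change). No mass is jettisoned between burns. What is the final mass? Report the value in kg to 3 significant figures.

final mass ≈ 1700 kg

After the first burn: m = 3530 × exp(−1060/3980.0) = 3530 × 0.76618 = 2,704.62 kg.
After the second burn: m = 2,704.62 × exp(−1850/3980.0) = 2,704.62 × 0.62825 = 1,699.18 kg.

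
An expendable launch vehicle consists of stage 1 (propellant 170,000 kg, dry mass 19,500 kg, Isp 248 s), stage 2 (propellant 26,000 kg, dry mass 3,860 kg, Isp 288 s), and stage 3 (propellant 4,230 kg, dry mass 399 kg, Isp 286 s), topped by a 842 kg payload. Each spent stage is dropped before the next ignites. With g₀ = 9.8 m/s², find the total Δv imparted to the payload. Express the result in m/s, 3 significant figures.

Δv ≈ 11300 m/s

Ignition mass of stage 1 = 170,000+19,500 + 26,000+3,860 + 4,230+399 + 842 = 224,831 kg.
Stage 1: m₀ = 224,831 kg, m_f = 224,831 − 170,000 = 54,831 kg; Δv = 248×9.8×ln(4.1) = 2430.4×1.4111 ≈ 3430 m/s.
Stage 2: m₀ = 35,331 kg, m_f = 35,331 − 26,000 = 9,331 kg; Δv = 288×9.8×ln(3.786) = 2822.4×1.3314 ≈ 3758 m/s.
Stage 3: m₀ = 5,471 kg, m_f = 5,471 − 4,230 = 1,241 kg; Δv = 286×9.8×ln(4.409) = 2802.8×1.4835 ≈ 4158 m/s.
Total Δv = 3430 + 3758 + 4158 = 11346 m/s.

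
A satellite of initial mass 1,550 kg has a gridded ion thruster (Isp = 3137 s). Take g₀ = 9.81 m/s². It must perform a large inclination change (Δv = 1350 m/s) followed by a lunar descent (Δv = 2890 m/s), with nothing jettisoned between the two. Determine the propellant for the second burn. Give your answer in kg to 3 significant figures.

propellant for the second burn ≈ 133 kg

v_e = Isp · g₀ = 3137 × 9.81 = 30774.0 m/s.
After the first burn: m = 1550 × exp(−1350/30774.0) = 1550 × 0.95708 = 1,483.47 kg.
After the second burn: m = 1,483.47 × exp(−2890/30774.0) = 1,483.47 × 0.91036 = 1,350.49 kg.
Second-burn propellant = 1,483.47 − 1,350.49 = 132.98 kg.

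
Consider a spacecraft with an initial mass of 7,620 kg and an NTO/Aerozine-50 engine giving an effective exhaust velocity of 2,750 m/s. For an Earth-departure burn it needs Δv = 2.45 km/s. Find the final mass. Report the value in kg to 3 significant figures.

final mass ≈ 3130 kg

m₀/m_f = exp(Δv / v_e) = exp(2450 / 2750.0) = exp(0.8909) = 2.4373.
m_f = m₀ / 2.4373 = 7,620 / 2.4373 = 3,126.41 kg.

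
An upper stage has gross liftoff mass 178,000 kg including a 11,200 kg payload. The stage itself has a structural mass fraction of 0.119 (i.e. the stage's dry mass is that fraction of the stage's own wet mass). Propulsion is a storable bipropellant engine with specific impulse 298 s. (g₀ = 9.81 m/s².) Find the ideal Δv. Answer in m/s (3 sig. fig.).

Δv ≈ 5100 m/s

Stage wet mass = m₀ − payload = 178,000 − 11,200 = 166,800 kg.
Stage dry mass = ε × stage wet mass = 0.119 × 166,800 = 19,849.2 kg.
Burnout mass m_f = stage dry + payload = 19,849.2 + 11,200 = 31,049.2 kg.
v_e = Isp · g₀ = 298 × 9.81 = 2923.4 m/s.
Δv = v_e · ln(178,000/31,049.2) = 2923.4 × ln(5.733) = 2923.4 × 1.7462 ≈ 5105 m/s.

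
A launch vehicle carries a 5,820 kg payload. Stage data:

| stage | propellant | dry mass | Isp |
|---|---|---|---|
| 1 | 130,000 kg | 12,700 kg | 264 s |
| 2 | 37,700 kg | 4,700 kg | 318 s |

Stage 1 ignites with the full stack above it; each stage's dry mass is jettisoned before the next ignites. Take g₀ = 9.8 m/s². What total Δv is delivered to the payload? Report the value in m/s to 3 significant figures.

Ignition mass of stage 1 = 130,000+12,700 + 37,700+4,700 + 5,820 = 190,920 kg.
Stage 1: m₀ = 190,920 kg, m_f = 190,920 − 130,000 = 60,920 kg; Δv = 264×9.8×ln(3.134) = 2587.2×1.1423 ≈ 2955 m/s.
Stage 2: m₀ = 48,220 kg, m_f = 48,220 − 37,700 = 10,520 kg; Δv = 318×9.8×ln(4.584) = 3116.4×1.5225 ≈ 4745 m/s.
Total Δv = 2955 + 4745 = 7700 m/s.

Δv ≈ 7700 m/s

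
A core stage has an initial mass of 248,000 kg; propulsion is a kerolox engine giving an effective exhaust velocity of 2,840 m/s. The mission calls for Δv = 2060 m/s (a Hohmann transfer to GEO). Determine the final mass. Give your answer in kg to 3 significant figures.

From the ideal rocket equation, m₀/m_f = exp(Δv / v_e) = exp(2060 / 2840.0) = exp(0.7254) = 2.0655.
m_f = m₀ / 2.0655 = 248,000 / 2.0655 = 120,068 kg.

final mass ≈ 120000 kg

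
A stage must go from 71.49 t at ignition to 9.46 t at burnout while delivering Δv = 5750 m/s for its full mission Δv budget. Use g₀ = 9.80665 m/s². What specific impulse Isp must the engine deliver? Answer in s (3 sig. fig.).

Isp ≈ 290 s

ln(m₀/m_f) = ln(71490/9460) = ln(7.557) = 2.0225.
By the Tsiolkovsky rocket equation, v_e = Δv / ln(m₀/m_f) = 5750 / 2.0225 = 2843.0 m/s.
Isp = v_e / g₀ = 2843.0 / 9.80665 = 289.9 s.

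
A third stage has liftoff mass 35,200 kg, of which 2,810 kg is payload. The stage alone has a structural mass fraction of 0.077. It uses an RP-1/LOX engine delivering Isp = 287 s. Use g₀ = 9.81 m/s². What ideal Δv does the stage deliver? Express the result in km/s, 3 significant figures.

Stage wet mass = m₀ − payload = 35,200 − 2,810 = 32,390 kg.
Stage dry mass = ε × stage wet mass = 0.077 × 32,390 = 2,494.03 kg.
Burnout mass m_f = stage dry + payload = 2,494.03 + 2,810 = 5,304.03 kg.
v_e = Isp · g₀ = 287 × 9.81 = 2815.5 m/s.
Using Δv = v_e ln(m₀/m_f): Δv = v_e · ln(35,200/5,304.03) = 2815.5 × ln(6.636) = 2815.5 × 1.8926 ≈ 5328 m/s.

Δv ≈ 5.33 km/s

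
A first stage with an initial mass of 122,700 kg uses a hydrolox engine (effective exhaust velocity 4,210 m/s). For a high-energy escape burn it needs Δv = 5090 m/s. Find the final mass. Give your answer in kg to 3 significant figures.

m₀/m_f = exp(Δv / v_e) = exp(5090 / 4210.0) = exp(1.2090) = 3.3502.
m_f = m₀ / 3.3502 = 122,700 / 3.3502 = 36,624.7 kg.

final mass ≈ 36600 kg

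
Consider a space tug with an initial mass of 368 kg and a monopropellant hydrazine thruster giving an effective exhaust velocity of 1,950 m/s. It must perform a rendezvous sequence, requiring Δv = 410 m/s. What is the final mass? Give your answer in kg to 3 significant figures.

m₀/m_f = exp(Δv / v_e) = exp(410 / 1950.0) = exp(0.2103) = 1.2340.
m_f = m₀ / 1.2340 = 368 / 1.2340 = 298.217 kg.

final mass ≈ 298 kg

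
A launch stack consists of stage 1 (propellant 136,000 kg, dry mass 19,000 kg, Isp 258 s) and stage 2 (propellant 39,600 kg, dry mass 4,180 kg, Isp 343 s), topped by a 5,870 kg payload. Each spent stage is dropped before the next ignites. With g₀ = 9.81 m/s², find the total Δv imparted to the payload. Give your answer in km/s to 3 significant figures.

Δv ≈ 8.14 km/s

Ignition mass of stage 1 = 136,000+19,000 + 39,600+4,180 + 5,870 = 204,650 kg.
Stage 1: m₀ = 204,650 kg, m_f = 204,650 − 136,000 = 68,650 kg; Δv = 258×9.81×ln(2.981) = 2531.0×1.0923 ≈ 2765 m/s.
Stage 2: m₀ = 49,650 kg, m_f = 49,650 − 39,600 = 10,050 kg; Δv = 343×9.81×ln(4.94) = 3364.8×1.5974 ≈ 5375 m/s.
Total Δv = 2765 + 5375 = 8140 m/s.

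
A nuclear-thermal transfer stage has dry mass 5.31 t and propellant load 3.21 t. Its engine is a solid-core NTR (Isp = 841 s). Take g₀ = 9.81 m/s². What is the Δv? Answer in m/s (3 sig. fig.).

v_e = Isp · g₀ = 841 × 9.81 = 8250.2 m/s.
m₀ = m_dry + m_prop = 5.31 + 3.21 = 8.52 t.
Δv = v_e · ln(m₀/m_f) = 8250.2 × ln(1.605) = 8250.2 × 0.4728 ≈ 3900.9 m/s.

Δv ≈ 3900 m/s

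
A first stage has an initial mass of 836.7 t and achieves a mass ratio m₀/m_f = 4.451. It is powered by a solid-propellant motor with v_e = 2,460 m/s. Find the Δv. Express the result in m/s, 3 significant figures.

Δv = v_e · ln(4.451) = 2460.0 × 1.4931 ≈ 3673.1 m/s.

Δv ≈ 3670 m/s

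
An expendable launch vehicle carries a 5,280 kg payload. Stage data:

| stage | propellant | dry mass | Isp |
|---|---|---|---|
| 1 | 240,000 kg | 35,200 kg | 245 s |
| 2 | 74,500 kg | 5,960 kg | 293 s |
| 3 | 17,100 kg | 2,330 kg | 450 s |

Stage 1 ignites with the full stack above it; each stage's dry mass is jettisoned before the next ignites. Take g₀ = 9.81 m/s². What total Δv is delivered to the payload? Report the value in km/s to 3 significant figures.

Δv ≈ 11.1 km/s

Ignition mass of stage 1 = 240,000+35,200 + 74,500+5,960 + 17,100+2,330 + 5,280 = 380,370 kg.
Stage 1: m₀ = 380,370 kg, m_f = 380,370 − 240,000 = 140,370 kg; Δv = 245×9.81×ln(2.71) = 2403.5×0.9969 ≈ 2396 m/s.
Stage 2: m₀ = 105,170 kg, m_f = 105,170 − 74,500 = 30,670 kg; Δv = 293×9.81×ln(3.429) = 2874.3×1.2323 ≈ 3542 m/s.
Stage 3: m₀ = 24,710 kg, m_f = 24,710 − 17,100 = 7,610 kg; Δv = 450×9.81×ln(3.247) = 4414.5×1.1777 ≈ 5199 m/s.
Total Δv = 2396 + 3542 + 5199 = 11137 m/s.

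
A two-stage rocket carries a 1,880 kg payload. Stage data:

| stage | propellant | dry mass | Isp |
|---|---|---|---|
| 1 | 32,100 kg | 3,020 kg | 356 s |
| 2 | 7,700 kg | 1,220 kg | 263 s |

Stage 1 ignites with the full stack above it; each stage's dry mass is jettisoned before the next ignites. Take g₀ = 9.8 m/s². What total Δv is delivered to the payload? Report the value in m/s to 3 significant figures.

Ignition mass of stage 1 = 32,100+3,020 + 7,700+1,220 + 1,880 = 45,920 kg.
Stage 1: m₀ = 45,920 kg, m_f = 45,920 − 32,100 = 13,820 kg; Δv = 356×9.8×ln(3.323) = 3488.8×1.2008 ≈ 4189 m/s.
Stage 2: m₀ = 10,800 kg, m_f = 10,800 − 7,700 = 3,100 kg; Δv = 263×9.8×ln(3.484) = 2577.4×1.2481 ≈ 3217 m/s.
Total Δv = 4189 + 3217 = 7406 m/s.

Δv ≈ 7410 m/s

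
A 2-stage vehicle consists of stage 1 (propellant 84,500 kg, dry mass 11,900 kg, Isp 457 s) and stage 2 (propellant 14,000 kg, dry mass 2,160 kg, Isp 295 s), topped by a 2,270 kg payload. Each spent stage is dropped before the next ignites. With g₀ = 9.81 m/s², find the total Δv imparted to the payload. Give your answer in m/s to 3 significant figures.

Ignition mass of stage 1 = 84,500+11,900 + 14,000+2,160 + 2,270 = 114,830 kg.
Stage 1: m₀ = 114,830 kg, m_f = 114,830 − 84,500 = 30,330 kg; Δv = 457×9.81×ln(3.786) = 4483.2×1.3313 ≈ 5969 m/s.
Stage 2: m₀ = 18,430 kg, m_f = 18,430 − 14,000 = 4,430 kg; Δv = 295×9.81×ln(4.16) = 2894.0×1.4256 ≈ 4126 m/s.
Total Δv = 5969 + 4126 = 10095 m/s.

Δv ≈ 10100 m/s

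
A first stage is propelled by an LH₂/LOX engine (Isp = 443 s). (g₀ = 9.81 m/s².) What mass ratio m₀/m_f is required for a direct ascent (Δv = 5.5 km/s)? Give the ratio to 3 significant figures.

v_e = Isp · g₀ = 443 × 9.81 = 4345.8 m/s.
By the Tsiolkovsky rocket equation, m₀/m_f = exp(Δv / v_e) = exp(5500 / 4345.8) = exp(1.2656) = 3.5452.

mass ratio ≈ 3.55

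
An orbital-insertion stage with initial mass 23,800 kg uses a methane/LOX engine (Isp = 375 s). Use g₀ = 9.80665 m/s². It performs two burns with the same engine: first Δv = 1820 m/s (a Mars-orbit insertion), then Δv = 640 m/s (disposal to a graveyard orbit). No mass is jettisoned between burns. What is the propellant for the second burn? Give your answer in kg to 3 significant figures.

propellant for the second burn ≈ 2320 kg

v_e = Isp · g₀ = 375 × 9.80665 = 3677.5 m/s.
After the first burn: m = 23800 × exp(−1820/3677.5) = 23800 × 0.60963 = 14,509.2 kg.
After the second burn: m = 14,509.2 × exp(−640/3677.5) = 14,509.2 × 0.84027 = 12,191.6 kg.
Second-burn propellant = 14,509.2 − 12,191.6 = 2,317.6 kg.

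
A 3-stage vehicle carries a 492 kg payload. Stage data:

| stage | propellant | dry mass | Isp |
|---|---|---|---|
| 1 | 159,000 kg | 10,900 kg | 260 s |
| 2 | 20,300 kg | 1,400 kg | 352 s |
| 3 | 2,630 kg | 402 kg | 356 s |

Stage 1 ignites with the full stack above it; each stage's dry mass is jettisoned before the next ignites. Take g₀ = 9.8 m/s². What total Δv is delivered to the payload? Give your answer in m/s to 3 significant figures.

Ignition mass of stage 1 = 159,000+10,900 + 20,300+1,400 + 2,630+402 + 492 = 195,124 kg.
Stage 1: m₀ = 195,124 kg, m_f = 195,124 − 159,000 = 36,124 kg; Δv = 260×9.8×ln(5.402) = 2548.0×1.6867 ≈ 4298 m/s.
Stage 2: m₀ = 25,224 kg, m_f = 25,224 − 20,300 = 4,924 kg; Δv = 352×9.8×ln(5.123) = 3449.6×1.6337 ≈ 5636 m/s.
Stage 3: m₀ = 3,524 kg, m_f = 3,524 − 2,630 = 894 kg; Δv = 356×9.8×ln(3.942) = 3488.8×1.3716 ≈ 4785 m/s.
Total Δv = 4298 + 5636 + 4785 = 14719 m/s.

Δv ≈ 14700 m/s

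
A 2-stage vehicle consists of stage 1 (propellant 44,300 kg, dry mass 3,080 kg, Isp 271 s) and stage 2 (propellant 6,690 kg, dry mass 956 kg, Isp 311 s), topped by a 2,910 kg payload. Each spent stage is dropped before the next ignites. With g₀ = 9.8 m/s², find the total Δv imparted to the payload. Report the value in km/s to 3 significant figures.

Δv ≈ 6.90 km/s

Ignition mass of stage 1 = 44,300+3,080 + 6,690+956 + 2,910 = 57,936 kg.
Stage 1: m₀ = 57,936 kg, m_f = 57,936 − 44,300 = 13,636 kg; Δv = 271×9.8×ln(4.249) = 2655.8×1.4466 ≈ 3842 m/s.
Stage 2: m₀ = 10,556 kg, m_f = 10,556 − 6,690 = 3,866 kg; Δv = 311×9.8×ln(2.73) = 3047.8×1.0045 ≈ 3061 m/s.
Total Δv = 3842 + 3061 = 6903 m/s.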